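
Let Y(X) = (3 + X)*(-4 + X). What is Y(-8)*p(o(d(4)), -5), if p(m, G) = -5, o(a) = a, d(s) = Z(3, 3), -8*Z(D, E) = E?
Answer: -300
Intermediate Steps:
Z(D, E) = -E/8
d(s) = -3/8 (d(s) = -⅛*3 = -3/8)
Y(X) = (-4 + X)*(3 + X)
Y(-8)*p(o(d(4)), -5) = (-12 + (-8)² - 1*(-8))*(-5) = (-12 + 64 + 8)*(-5) = 60*(-5) = -300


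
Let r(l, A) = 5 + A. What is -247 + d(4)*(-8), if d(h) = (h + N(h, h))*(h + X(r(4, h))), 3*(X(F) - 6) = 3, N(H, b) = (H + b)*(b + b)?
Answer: -6231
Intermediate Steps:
N(H, b) = 2*b*(H + b) (N(H, b) = (H + b)*(2*b) = 2*b*(H + b))
X(F) = 7 (X(F) = 6 + (1/3)*3 = 6 + 1 = 7)
d(h) = (7 + h)*(h + 4*h**2) (d(h) = (h + 2*h*(h + h))*(h + 7) = (h + 2*h*(2*h))*(7 + h) = (h + 4*h**2)*(7 + h) = (7 + h)*(h + 4*h**2))
-247 + d(4)*(-8) = -247 + (4*(7 + 4*4**2 + 29*4))*(-8) = -247 + (4*(7 + 4*16 + 116))*(-8) = -247 + (4*(7 + 64 + 116))*(-8) = -247 + (4*187)*(-8) = -247 + 748*(-8) = -247 - 5984 = -6231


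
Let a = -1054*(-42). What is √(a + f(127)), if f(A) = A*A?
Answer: √60397 ≈ 245.76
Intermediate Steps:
f(A) = A²
a = 44268
√(a + f(127)) = √(44268 + 127²) = √(44268 + 16129) = √60397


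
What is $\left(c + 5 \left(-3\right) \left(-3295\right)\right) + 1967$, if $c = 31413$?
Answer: $82805$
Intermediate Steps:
$\left(c + 5 \left(-3\right) \left(-3295\right)\right) + 1967 = \left(31413 + 5 \left(-3\right) \left(-3295\right)\right) + 1967 = \left(31413 - -49425\right) + 1967 = \left(31413 + 49425\right) + 1967 = 80838 + 1967 = 82805$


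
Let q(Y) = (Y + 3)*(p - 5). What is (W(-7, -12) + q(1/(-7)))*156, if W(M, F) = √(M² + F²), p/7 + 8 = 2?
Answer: -146640/7 + 156*√193 ≈ -18781.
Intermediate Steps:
p = -42 (p = -56 + 7*2 = -56 + 14 = -42)
q(Y) = -141 - 47*Y (q(Y) = (Y + 3)*(-42 - 5) = (3 + Y)*(-47) = -141 - 47*Y)
W(M, F) = √(F² + M²)
(W(-7, -12) + q(1/(-7)))*156 = (√((-12)² + (-7)²) + (-141 - 47/(-7)))*156 = (√(144 + 49) + (-141 - 47*(-⅐)))*156 = (√193 + (-141 + 47/7))*156 = (√193 - 940/7)*156 = (-940/7 + √193)*156 = -146640/7 + 156*√193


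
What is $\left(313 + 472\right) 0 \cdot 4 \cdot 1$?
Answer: $0$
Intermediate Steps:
$\left(313 + 472\right) 0 \cdot 4 \cdot 1 = 785 \cdot 0 \cdot 1 = 785 \cdot 0 = 0$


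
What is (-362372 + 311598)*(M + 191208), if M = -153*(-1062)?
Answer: -17958459156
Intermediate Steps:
M = 162486
(-362372 + 311598)*(M + 191208) = (-362372 + 311598)*(162486 + 191208) = -50774*353694 = -17958459156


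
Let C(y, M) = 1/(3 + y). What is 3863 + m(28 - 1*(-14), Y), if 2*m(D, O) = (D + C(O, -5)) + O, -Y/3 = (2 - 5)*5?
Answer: 375025/96 ≈ 3906.5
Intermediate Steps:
Y = 45 (Y = -3*(2 - 5)*5 = -(-9)*5 = -3*(-15) = 45)
m(D, O) = D/2 + O/2 + 1/(2*(3 + O)) (m(D, O) = ((D + 1/(3 + O)) + O)/2 = (D + O + 1/(3 + O))/2 = D/2 + O/2 + 1/(2*(3 + O)))
3863 + m(28 - 1*(-14), Y) = 3863 + (1 + (3 + 45)*((28 - 1*(-14)) + 45))/(2*(3 + 45)) = 3863 + (½)*(1 + 48*((28 + 14) + 45))/48 = 3863 + (½)*(1/48)*(1 + 48*(42 + 45)) = 3863 + (½)*(1/48)*(1 + 48*87) = 3863 + (½)*(1/48)*(1 + 4176) = 3863 + (½)*(1/48)*4177 = 3863 + 4177/96 = 375025/96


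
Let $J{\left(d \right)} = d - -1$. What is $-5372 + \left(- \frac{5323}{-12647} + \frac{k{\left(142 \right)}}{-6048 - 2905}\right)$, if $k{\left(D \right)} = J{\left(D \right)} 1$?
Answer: $- \frac{608218142554}{113228591} \approx -5371.6$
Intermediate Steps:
$J{\left(d \right)} = 1 + d$ ($J{\left(d \right)} = d + 1 = 1 + d$)
$k{\left(D \right)} = 1 + D$ ($k{\left(D \right)} = \left(1 + D\right) 1 = 1 + D$)
$-5372 + \left(- \frac{5323}{-12647} + \frac{k{\left(142 \right)}}{-6048 - 2905}\right) = -5372 + \left(- \frac{5323}{-12647} + \frac{1 + 142}{-6048 - 2905}\right) = -5372 + \left(\left(-5323\right) \left(- \frac{1}{12647}\right) + \frac{143}{-6048 - 2905}\right) = -5372 + \left(\frac{5323}{12647} + \frac{143}{-8953}\right) = -5372 + \left(\frac{5323}{12647} + 143 \left(- \frac{1}{8953}\right)\right) = -5372 + \left(\frac{5323}{12647} - \frac{143}{8953}\right) = -5372 + \frac{45848298}{113228591} = - \frac{608218142554}{113228591}$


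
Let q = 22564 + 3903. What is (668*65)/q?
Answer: 43420/26467 ≈ 1.6405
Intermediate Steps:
q = 26467
(668*65)/q = (668*65)/26467 = 43420*(1/26467) = 43420/26467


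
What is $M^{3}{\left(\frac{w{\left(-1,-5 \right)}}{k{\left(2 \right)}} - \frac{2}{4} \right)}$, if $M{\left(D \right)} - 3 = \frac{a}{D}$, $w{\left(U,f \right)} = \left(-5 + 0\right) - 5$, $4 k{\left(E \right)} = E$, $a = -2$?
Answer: $\frac{2048383}{68921} \approx 29.721$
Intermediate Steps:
$k{\left(E \right)} = \frac{E}{4}$
$w{\left(U,f \right)} = -10$ ($w{\left(U,f \right)} = -5 - 5 = -10$)
$M{\left(D \right)} = 3 - \frac{2}{D}$
$M^{3}{\left(\frac{w{\left(-1,-5 \right)}}{k{\left(2 \right)}} - \frac{2}{4} \right)} = \left(3 - \frac{2}{- \frac{10}{\frac{1}{4} \cdot 2} - \frac{2}{4}}\right)^{3} = \left(3 - \frac{2}{- 10 \frac{1}{\frac{1}{2}} - \frac{1}{2}}\right)^{3} = \left(3 - \frac{2}{\left(-10\right) 2 - \frac{1}{2}}\right)^{3} = \left(3 - \frac{2}{-20 - \frac{1}{2}}\right)^{3} = \left(3 - \frac{2}{- \frac{41}{2}}\right)^{3} = \left(3 - - \frac{4}{41}\right)^{3} = \left(3 + \frac{4}{41}\right)^{3} = \left(\frac{127}{41}\right)^{3} = \frac{2048383}{68921}$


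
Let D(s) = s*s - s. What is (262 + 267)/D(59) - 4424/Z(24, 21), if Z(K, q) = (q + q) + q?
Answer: -2157943/30798 ≈ -70.068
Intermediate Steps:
D(s) = s**2 - s
Z(K, q) = 3*q (Z(K, q) = 2*q + q = 3*q)
(262 + 267)/D(59) - 4424/Z(24, 21) = (262 + 267)/((59*(-1 + 59))) - 4424/(3*21) = 529/((59*58)) - 4424/63 = 529/3422 - 4424*1/63 = 529*(1/3422) - 632/9 = 529/3422 - 632/9 = -2157943/30798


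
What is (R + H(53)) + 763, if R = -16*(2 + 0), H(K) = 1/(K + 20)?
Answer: 53364/73 ≈ 731.01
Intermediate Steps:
H(K) = 1/(20 + K)
R = -32 (R = -16*2 = -32)
(R + H(53)) + 763 = (-32 + 1/(20 + 53)) + 763 = (-32 + 1/73) + 763 = -2335/73 + 763 = 53364/73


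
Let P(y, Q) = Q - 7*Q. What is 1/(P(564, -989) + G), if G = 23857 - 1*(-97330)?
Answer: 1/127121 ≈ 7.8665e-6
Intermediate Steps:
P(y, Q) = -6*Q
G = 121187 (G = 23857 + 97330 = 121187)
1/(P(564, -989) + G) = 1/(-6*(-989) + 121187) = 1/(5934 + 121187) = 1/127121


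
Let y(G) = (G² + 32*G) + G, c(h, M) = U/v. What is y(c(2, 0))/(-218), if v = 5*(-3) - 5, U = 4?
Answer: 82/2725 ≈ 0.030092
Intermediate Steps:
v = -20 (v = -15 - 5 = -20)
c(h, M) = -⅕ (c(h, M) = 4/(-20) = 4*(-1/20) = -⅕)
y(G) = G² + 33*G
y(c(2, 0))/(-218) = -(33 - ⅕)/5/(-218) = -⅕*164/5*(-1/218) = -164/25*(-1/218) = 82/2725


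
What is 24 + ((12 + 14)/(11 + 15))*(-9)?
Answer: 15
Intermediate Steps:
24 + ((12 + 14)/(11 + 15))*(-9) = 24 + (26/26)*(-9) = 24 + (26*(1/26))*(-9) = 24 + 1*(-9) = 24 - 9 = 15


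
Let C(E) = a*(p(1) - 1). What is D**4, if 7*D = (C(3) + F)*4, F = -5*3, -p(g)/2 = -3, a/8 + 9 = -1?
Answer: 7593331360000/2401 ≈ 3.1626e+9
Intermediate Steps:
a = -80 (a = -72 + 8*(-1) = -72 - 8 = -80)
p(g) = 6 (p(g) = -2*(-3) = 6)
C(E) = -400 (C(E) = -80*(6 - 1) = -80*5 = -400)
F = -15
D = -1660/7 (D = ((-400 - 15)*4)/7 = (-415*4)/7 = (1/7)*(-1660) = -1660/7 ≈ -237.14)
D**4 = (-1660/7)**4 = 7593331360000/2401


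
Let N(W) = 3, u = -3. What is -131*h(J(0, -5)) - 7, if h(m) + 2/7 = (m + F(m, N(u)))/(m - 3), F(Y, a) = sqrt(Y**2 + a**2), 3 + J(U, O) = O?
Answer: -4993/77 + 131*sqrt(73)/11 ≈ 36.907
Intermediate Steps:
J(U, O) = -3 + O
h(m) = -2/7 + (m + sqrt(9 + m**2))/(-3 + m) (h(m) = -2/7 + (m + sqrt(m**2 + 3**2))/(m - 3) = -2/7 + (m + sqrt(m**2 + 9))/(-3 + m) = -2/7 + (m + sqrt(9 + m**2))/(-3 + m))
-131*h(J(0, -5)) - 7 = -131*(6 + 5*(-3 - 5) + 7*sqrt(9 + (-3 - 5)**2))/(7*(-3 + (-3 - 5))) - 7 = -131*(6 + 5*(-8) + 7*sqrt(9 + (-8)**2))/(7*(-3 - 8)) - 7 = -131*(6 - 40 + 7*sqrt(9 + 64))/(7*(-11)) - 7 = -131*(-1)*(6 - 40 + 7*sqrt(73))/(7*11) - 7 = -131*(-1)*(-34 + 7*sqrt(73))/(7*11) - 7 = -131*(34/77 - sqrt(73)/11) - 7 = (-4454/77 + 131*sqrt(73)/11) - 7 = -4993/77 + 131*sqrt(73)/11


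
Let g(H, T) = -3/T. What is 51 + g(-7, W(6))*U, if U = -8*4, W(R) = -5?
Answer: 159/5 ≈ 31.800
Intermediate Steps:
U = -32
51 + g(-7, W(6))*U = 51 - 3/(-5)*(-32) = 51 - 3*(-⅕)*(-32) = 51 + (⅗)*(-32) = 51 - 96/5 = 159/5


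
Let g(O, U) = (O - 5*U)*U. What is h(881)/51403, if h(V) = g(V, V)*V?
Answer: -2735191364/51403 ≈ -53211.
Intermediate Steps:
g(O, U) = U*(O - 5*U)
h(V) = -4*V³ (h(V) = (V*(V - 5*V))*V = (V*(-4*V))*V = (-4*V²)*V = -4*V³)
h(881)/51403 = -4*881³/51403 = -4*683797841*(1/51403) = -2735191364*1/51403 = -2735191364/51403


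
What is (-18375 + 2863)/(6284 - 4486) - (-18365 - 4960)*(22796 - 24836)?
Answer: -42777124756/899 ≈ -4.7583e+7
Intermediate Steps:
(-18375 + 2863)/(6284 - 4486) - (-18365 - 4960)*(22796 - 24836) = -15512/1798 - (-23325)*(-2040) = -15512*1/1798 - 1*47583000 = -7756/899 - 47583000 = -42777124756/899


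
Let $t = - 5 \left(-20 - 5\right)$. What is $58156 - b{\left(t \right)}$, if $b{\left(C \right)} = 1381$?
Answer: $56775$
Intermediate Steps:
$t = 125$ ($t = \left(-5\right) \left(-25\right) = 125$)
$58156 - b{\left(t \right)} = 58156 - 1381 = 56775$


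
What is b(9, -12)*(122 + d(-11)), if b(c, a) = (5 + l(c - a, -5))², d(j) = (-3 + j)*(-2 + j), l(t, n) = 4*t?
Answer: 2407984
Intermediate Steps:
b(c, a) = (5 - 4*a + 4*c)² (b(c, a) = (5 + 4*(c - a))² = (5 + (-4*a + 4*c))² = (5 - 4*a + 4*c)²)
b(9, -12)*(122 + d(-11)) = (-5 - 4*9 + 4*(-12))²*(122 + (6 + (-11)² - 5*(-11))) = (-5 - 36 - 48)²*(122 + (6 + 121 + 55)) = (-89)²*(122 + 182) = 7921*304 = 2407984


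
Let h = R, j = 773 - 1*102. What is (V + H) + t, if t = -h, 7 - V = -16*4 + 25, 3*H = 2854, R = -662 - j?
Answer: 6991/3 ≈ 2330.3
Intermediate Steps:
j = 671 (j = 773 - 102 = 671)
R = -1333 (R = -662 - 1*671 = -662 - 671 = -1333)
H = 2854/3 (H = (1/3)*2854 = 2854/3 ≈ 951.33)
h = -1333
V = 46 (V = 7 - (-16*4 + 25) = 7 - (-64 + 25) = 7 - 1*(-39) = 7 + 39 = 46)
t = 1333 (t = -1*(-1333) = 1333)
(V + H) + t = (46 + 2854/3) + 1333 = 2992/3 + 1333 = 6991/3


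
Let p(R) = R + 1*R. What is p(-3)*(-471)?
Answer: 2826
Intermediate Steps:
p(R) = 2*R (p(R) = R + R = 2*R)
p(-3)*(-471) = (2*(-3))*(-471) = -6*(-471) = 2826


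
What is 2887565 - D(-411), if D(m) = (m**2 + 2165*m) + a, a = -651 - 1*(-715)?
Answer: 3608395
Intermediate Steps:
a = 64 (a = -651 + 715 = 64)
D(m) = 64 + m**2 + 2165*m (D(m) = (m**2 + 2165*m) + 64 = 64 + m**2 + 2165*m)
2887565 - D(-411) = 2887565 - (64 + (-411)**2 + 2165*(-411)) = 2887565 - (64 + 168921 - 889815) = 2887565 - 1*(-720830) = 2887565 + 720830 = 3608395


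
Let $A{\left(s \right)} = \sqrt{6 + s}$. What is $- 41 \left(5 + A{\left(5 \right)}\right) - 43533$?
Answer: $-43738 - 41 \sqrt{11} \approx -43874.0$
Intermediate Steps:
$- 41 \left(5 + A{\left(5 \right)}\right) - 43533 = - 41 \left(5 + \sqrt{6 + 5}\right) - 43533 = - 41 \left(5 + \sqrt{11}\right) - 43533 = \left(-205 - 41 \sqrt{11}\right) - 43533 = -43738 - 41 \sqrt{11}$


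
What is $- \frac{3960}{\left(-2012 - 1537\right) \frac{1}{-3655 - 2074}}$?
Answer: $- \frac{7562280}{1183} \approx -6392.5$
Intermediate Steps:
$- \frac{3960}{\left(-2012 - 1537\right) \frac{1}{-3655 - 2074}} = - \frac{3960}{\left(-2012 + \left(-2091 + 554\right)\right) \frac{1}{-5729}} = - \frac{3960}{\left(-2012 - 1537\right) \left(- \frac{1}{5729}\right)} = - \frac{3960}{\left(-3549\right) \left(- \frac{1}{5729}\right)} = - \frac{3960}{\frac{3549}{5729}} = \left(-3960\right) \frac{5729}{3549} = - \frac{7562280}{1183}$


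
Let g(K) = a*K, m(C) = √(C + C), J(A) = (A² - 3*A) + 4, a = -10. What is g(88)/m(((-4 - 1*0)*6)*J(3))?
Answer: 110*I*√3/3 ≈ 63.509*I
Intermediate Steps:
J(A) = 4 + A² - 3*A
m(C) = √2*√C (m(C) = √(2*C) = √2*√C)
g(K) = -10*K
g(88)/m(((-4 - 1*0)*6)*J(3)) = (-10*88)/((√2*√(((-4 - 1*0)*6)*(4 + 3² - 3*3)))) = -880*√3/(6*√(-4 + 0)*√(4 + 9 - 9)) = -880*(-I*√3/24) = -(-110)*I*√3/3 = 110*I*√3/3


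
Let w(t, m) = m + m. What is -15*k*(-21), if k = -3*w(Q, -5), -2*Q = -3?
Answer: 9450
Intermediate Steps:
Q = 3/2 (Q = -½*(-3) = 3/2 ≈ 1.5000)
w(t, m) = 2*m
k = 30 (k = -6*(-5) = -3*(-10) = 30)
-15*k*(-21) = -15*30*(-21) = -450*(-21) = 9450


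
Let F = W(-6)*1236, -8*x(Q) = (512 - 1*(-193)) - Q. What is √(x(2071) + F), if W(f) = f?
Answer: I*√28981/2 ≈ 85.119*I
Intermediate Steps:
x(Q) = -705/8 + Q/8 (x(Q) = -((512 - 1*(-193)) - Q)/8 = -((512 + 193) - Q)/8 = -(705 - Q)/8 = -705/8 + Q/8)
F = -7416 (F = -6*1236 = -7416)
√(x(2071) + F) = √((-705/8 + (⅛)*2071) - 7416) = √((-705/8 + 2071/8) - 7416) = √(683/4 - 7416) = √(-28981/4) = I*√28981/2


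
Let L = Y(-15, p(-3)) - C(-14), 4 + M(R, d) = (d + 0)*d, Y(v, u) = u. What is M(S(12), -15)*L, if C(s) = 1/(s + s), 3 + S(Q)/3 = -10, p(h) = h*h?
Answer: 55913/28 ≈ 1996.9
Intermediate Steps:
p(h) = h**2
S(Q) = -39 (S(Q) = -9 + 3*(-10) = -9 - 30 = -39)
M(R, d) = -4 + d**2 (M(R, d) = -4 + (d + 0)*d = -4 + d*d = -4 + d**2)
C(s) = 1/(2*s)
L = 253/28 (L = (-3)**2 - 1/(2*(-14)) = 9 - (-1)/(2*14) = 9 - 1*(-1/28) = 9 + 1/28 = 253/28 ≈ 9.0357)
M(S(12), -15)*L = (-4 + (-15)**2)*(253/28) = (-4 + 225)*(253/28) = 221*(253/28) = 55913/28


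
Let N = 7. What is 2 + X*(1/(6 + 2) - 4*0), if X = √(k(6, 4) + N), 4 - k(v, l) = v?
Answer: 2 + √5/8 ≈ 2.2795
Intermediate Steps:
k(v, l) = 4 - v
X = √5 (X = √((4 - 1*6) + 7) = √((4 - 6) + 7) = √(-2 + 7) = √5 ≈ 2.2361)
2 + X*(1/(6 + 2) - 4*0) = 2 + √5*(1/(6 + 2) - 4*0) = 2 + √5*(1/8 + 0) = 2 + √5*(⅛ + 0) = 2 + √5*(⅛) = 2 + √5/8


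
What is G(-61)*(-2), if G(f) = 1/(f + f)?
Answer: 1/61 ≈ 0.016393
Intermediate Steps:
G(f) = 1/(2*f)
G(-61)*(-2) = ((½)/(-61))*(-2) = ((½)*(-1/61))*(-2) = -1/122*(-2) = 1/61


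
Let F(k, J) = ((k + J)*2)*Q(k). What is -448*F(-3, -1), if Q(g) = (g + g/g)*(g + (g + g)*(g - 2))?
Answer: -193536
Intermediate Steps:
Q(g) = (1 + g)*(g + 2*g*(-2 + g)) (Q(g) = (g + 1)*(g + (2*g)*(-2 + g)) = (1 + g)*(g + 2*g*(-2 + g)))
F(k, J) = k*(2*J + 2*k)*(-3 - k + 2*k²) (F(k, J) = ((k + J)*2)*(k*(-3 - k + 2*k²)) = ((J + k)*2)*(k*(-3 - k + 2*k²)) = (2*J + 2*k)*(k*(-3 - k + 2*k²)) = k*(2*J + 2*k)*(-3 - k + 2*k²))
-448*F(-3, -1) = -(-896)*(-3)*(-1 - 3)*(3 - 3 - 2*(-3)²) = -(-896)*(-3)*(-4)*(3 - 3 - 2*9) = -(-896)*(-3)*(-4)*(3 - 3 - 18) = -(-896)*(-3)*(-4)*(-18) = -448*432 = -193536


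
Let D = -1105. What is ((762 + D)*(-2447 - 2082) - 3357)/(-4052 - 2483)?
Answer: -310018/1307 ≈ -237.20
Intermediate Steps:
((762 + D)*(-2447 - 2082) - 3357)/(-4052 - 2483) = ((762 - 1105)*(-2447 - 2082) - 3357)/(-4052 - 2483) = (-343*(-4529) - 3357)/(-6535) = (1553447 - 3357)*(-1/6535) = 1550090*(-1/6535) = -310018/1307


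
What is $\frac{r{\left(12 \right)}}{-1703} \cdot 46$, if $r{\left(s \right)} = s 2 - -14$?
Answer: $- \frac{1748}{1703} \approx -1.0264$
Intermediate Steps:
$r{\left(s \right)} = 14 + 2 s$ ($r{\left(s \right)} = 2 s + 14 = 14 + 2 s$)
$\frac{r{\left(12 \right)}}{-1703} \cdot 46 = \frac{14 + 2 \cdot 12}{-1703} \cdot 46 = \left(14 + 24\right) \left(- \frac{1}{1703}\right) 46 = 38 \left(- \frac{1}{1703}\right) 46 = \left(- \frac{38}{1703}\right) 46 = - \frac{1748}{1703}$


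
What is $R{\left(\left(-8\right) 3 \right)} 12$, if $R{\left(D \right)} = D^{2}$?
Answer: $6912$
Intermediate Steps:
$R{\left(\left(-8\right) 3 \right)} 12 = \left(\left(-8\right) 3\right)^{2} \cdot 12 = \left(-24\right)^{2} \cdot 12 = 576 \cdot 12 = 6912$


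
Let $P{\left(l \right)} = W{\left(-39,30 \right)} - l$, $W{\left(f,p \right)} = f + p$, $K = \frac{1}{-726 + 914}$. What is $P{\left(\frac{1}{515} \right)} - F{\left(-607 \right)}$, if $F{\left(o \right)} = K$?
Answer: $- \frac{872083}{96820} \approx -9.0073$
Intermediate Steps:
$K = \frac{1}{188} \approx 0.0053191$
$F{\left(o \right)} = \frac{1}{188}$
$P{\left(l \right)} = -9 - l$ ($P{\left(l \right)} = \left(-39 + 30\right) - l = -9 - l$)
$P{\left(\frac{1}{515} \right)} - F{\left(-607 \right)} = \left(-9 - \frac{1}{515}\right) - \frac{1}{188} = - \frac{4636}{515} - \frac{1}{188} = - \frac{872083}{96820}$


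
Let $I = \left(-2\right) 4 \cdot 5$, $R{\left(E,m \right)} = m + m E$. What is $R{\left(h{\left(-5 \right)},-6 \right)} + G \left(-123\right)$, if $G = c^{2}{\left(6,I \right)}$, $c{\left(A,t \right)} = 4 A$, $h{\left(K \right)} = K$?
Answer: $-70824$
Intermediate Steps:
$R{\left(E,m \right)} = m + E m$
$I = -40$ ($I = \left(-8\right) 5 = -40$)
$G = 576$ ($G = \left(4 \cdot 6\right)^{2} = 24^{2} = 576$)
$R{\left(h{\left(-5 \right)},-6 \right)} + G \left(-123\right) = - 6 \left(1 - 5\right) + 576 \left(-123\right) = \left(-6\right) \left(-4\right) - 70848 = 24 - 70848 = -70824$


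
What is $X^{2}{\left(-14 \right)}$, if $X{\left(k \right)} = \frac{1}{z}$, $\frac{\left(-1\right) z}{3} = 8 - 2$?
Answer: $\frac{1}{324} \approx 0.0030864$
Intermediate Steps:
$z = -18$ ($z = - 3 \left(8 - 2\right) = \left(-3\right) 6 = -18$)
$X{\left(k \right)} = - \frac{1}{18}$ ($X{\left(k \right)} = \frac{1}{-18} = - \frac{1}{18}$)
$X^{2}{\left(-14 \right)} = \left(- \frac{1}{18}\right)^{2} = \frac{1}{324}$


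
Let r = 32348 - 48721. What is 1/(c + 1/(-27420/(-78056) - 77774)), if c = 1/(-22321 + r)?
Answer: -58724915714814/2272749697 ≈ -25839.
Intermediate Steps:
r = -16373
c = -1/38694 (c = 1/(-22321 - 16373) = 1/(-38694) = -1/38694 ≈ -2.5844e-5)
1/(c + 1/(-27420/(-78056) - 77774)) = 1/(-1/38694 + 1/(-27420/(-78056) - 77774)) = 1/(-1/38694 + 1/(-27420*(-1/78056) - 77774)) = 1/(-1/38694 + 1/(6855/19514 - 77774)) = 1/(-1/38694 + 1/(-1517674981/19514)) = 1/(-1/38694 - 19514/1517674981) = 1/(-2272749697/58724915714814) = -58724915714814/2272749697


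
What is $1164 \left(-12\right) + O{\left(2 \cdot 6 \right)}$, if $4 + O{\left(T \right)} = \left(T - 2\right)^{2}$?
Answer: $-13872$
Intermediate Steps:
$O{\left(T \right)} = -4 + \left(-2 + T\right)^{2}$ ($O{\left(T \right)} = -4 + \left(T - 2\right)^{2} = -4 + \left(-2 + T\right)^{2}$)
$1164 \left(-12\right) + O{\left(2 \cdot 6 \right)} = 1164 \left(-12\right) + 2 \cdot 6 \left(-4 + 2 \cdot 6\right) = -13968 + 12 \left(-4 + 12\right) = -13968 + 12 \cdot 8 = -13968 + 96 = -13872$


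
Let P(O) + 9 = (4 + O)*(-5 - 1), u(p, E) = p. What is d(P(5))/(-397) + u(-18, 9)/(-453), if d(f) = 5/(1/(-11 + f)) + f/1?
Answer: 67765/59947 ≈ 1.1304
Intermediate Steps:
P(O) = -33 - 6*O (P(O) = -9 + (4 + O)*(-5 - 1) = -9 + (4 + O)*(-6) = -9 + (-24 - 6*O) = -33 - 6*O)
d(f) = -55 + 6*f (d(f) = 5*(-11 + f) + f*1 = (-55 + 5*f) + f = -55 + 6*f)
d(P(5))/(-397) + u(-18, 9)/(-453) = (-55 + 6*(-33 - 6*5))/(-397) - 18/(-453) = (-55 + 6*(-33 - 30))*(-1/397) - 18*(-1/453) = (-55 + 6*(-63))*(-1/397) + 6/151 = (-55 - 378)*(-1/397) + 6/151 = -433*(-1/397) + 6/151 = 433/397 + 6/151 = 67765/59947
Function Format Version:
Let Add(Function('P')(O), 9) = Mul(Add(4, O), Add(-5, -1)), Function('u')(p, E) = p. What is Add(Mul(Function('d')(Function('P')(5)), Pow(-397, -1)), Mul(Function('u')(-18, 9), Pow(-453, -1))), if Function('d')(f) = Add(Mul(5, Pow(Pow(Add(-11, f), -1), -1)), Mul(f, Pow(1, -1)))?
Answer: Rational(67765, 59947) ≈ 1.1304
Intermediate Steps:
Function('P')(O) = Add(-33, Mul(-6, O)) (Function('P')(O) = Add(-9, Mul(Add(4, O), Add(-5, -1))) = Add(-9, Mul(Add(4, O), -6)) = Add(-9, Add(-24, Mul(-6, O))) = Add(-33, Mul(-6, O)))
Function('d')(f) = Add(-55, Mul(6, f)) (Function('d')(f) = Add(Mul(5, Add(-11, f)), Mul(f, 1)) = Add(Add(-55, Mul(5, f)), f) = Add(-55, Mul(6, f)))
Add(Mul(Function('d')(Function('P')(5)), Pow(-397, -1)), Mul(Function('u')(-18, 9), Pow(-453, -1))) = Add(Mul(Add(-55, Mul(6, Add(-33, Mul(-6, 5)))), Pow(-397, -1)), Mul(-18, Pow(-453, -1))) = Add(Mul(Add(-55, Mul(6, Add(-33, -30))), Rational(-1, 397)), Mul(-18, Rational(-1, 453))) = Add(Mul(Add(-55, Mul(6, -63)), Rational(-1, 397)), Rational(6, 151)) = Add(Mul(Add(-55, -378), Rational(-1, 397)), Rational(6, 151)) = Add(Mul(-433, Rational(-1, 397)), Rational(6, 151)) = Add(Rational(433, 397), Rational(6, 151)) = Rational(67765, 59947)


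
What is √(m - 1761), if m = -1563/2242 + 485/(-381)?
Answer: I*√1286370634514190/854202 ≈ 41.988*I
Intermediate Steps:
m = -1682873/854202 (m = -1563*1/2242 + 485*(-1/381) = -1563/2242 - 485/381 = -1682873/854202 ≈ -1.9701)
√(m - 1761) = √(-1682873/854202 - 1761) = √(-1505932595/854202) = I*√1286370634514190/854202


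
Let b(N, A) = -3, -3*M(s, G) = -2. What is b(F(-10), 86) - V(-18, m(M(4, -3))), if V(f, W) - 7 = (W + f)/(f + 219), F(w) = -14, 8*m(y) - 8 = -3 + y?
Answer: -47825/4824 ≈ -9.9140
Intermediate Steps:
M(s, G) = ⅔ (M(s, G) = -⅓*(-2) = ⅔)
m(y) = 5/8 + y/8 (m(y) = 1 + (-3 + y)/8 = 1 + (-3/8 + y/8) = 5/8 + y/8)
V(f, W) = 7 + (W + f)/(219 + f) (V(f, W) = 7 + (W + f)/(f + 219) = 7 + (W + f)/(219 + f))
b(F(-10), 86) - V(-18, m(M(4, -3))) = -3 - (1533 + (5/8 + (⅛)*(⅔)) + 8*(-18))/(219 - 18) = -3 - (1533 + (5/8 + 1/12) - 144)/201 = -3 - (1533 + 17/24 - 144)/201 = -3 - 33353/(201*24) = -3 - 1*33353/4824 = -3 - 33353/4824 = -47825/4824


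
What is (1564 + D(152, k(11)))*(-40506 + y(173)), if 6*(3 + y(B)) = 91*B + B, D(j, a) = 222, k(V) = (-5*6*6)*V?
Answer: -202834234/3 ≈ -6.7611e+7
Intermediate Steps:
k(V) = -180*V (k(V) = (-30*6)*V = -180*V)
y(B) = -3 + 46*B/3 (y(B) = -3 + (91*B + B)/6 = -3 + (92*B)/6 = -3 + 46*B/3)
(1564 + D(152, k(11)))*(-40506 + y(173)) = (1564 + 222)*(-40506 + (-3 + (46/3)*173)) = 1786*(-40506 + (-3 + 7958/3)) = 1786*(-40506 + 7949/3) = 1786*(-113569/3) = -202834234/3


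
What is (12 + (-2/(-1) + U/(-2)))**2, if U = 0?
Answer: 196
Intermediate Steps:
(12 + (-2/(-1) + U/(-2)))**2 = (12 + (-2/(-1) + 0/(-2)))**2 = (12 + (-2*(-1) + 0*(-1/2)))**2 = (12 + (2 + 0))**2 = (12 + 2)**2 = 14**2 = 196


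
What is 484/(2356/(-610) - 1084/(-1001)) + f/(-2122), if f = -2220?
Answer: -77919772720/450160019 ≈ -173.09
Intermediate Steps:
484/(2356/(-610) - 1084/(-1001)) + f/(-2122) = 484/(2356/(-610) - 1084/(-1001)) - 2220/(-2122) = 484/(2356*(-1/610) - 1084*(-1/1001)) - 2220*(-1/2122) = 484/(-1178/305 + 1084/1001) + 1110/1061 = 484/(-848558/305305) + 1110/1061 = 484*(-305305/848558) + 1110/1061 = -73883810/424279 + 1110/1061 = -77919772720/450160019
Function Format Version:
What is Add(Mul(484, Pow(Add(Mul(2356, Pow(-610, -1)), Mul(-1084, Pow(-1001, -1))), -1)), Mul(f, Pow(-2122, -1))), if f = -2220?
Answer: Rational(-77919772720, 450160019) ≈ -173.09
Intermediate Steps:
Add(Mul(484, Pow(Add(Mul(2356, Pow(-610, -1)), Mul(-1084, Pow(-1001, -1))), -1)), Mul(f, Pow(-2122, -1))) = Add(Mul(484, Pow(Add(Mul(2356, Pow(-610, -1)), Mul(-1084, Pow(-1001, -1))), -1)), Mul(-2220, Pow(-2122, -1))) = Add(Mul(484, Pow(Add(Mul(2356, Rational(-1, 610)), Mul(-1084, Rational(-1, 1001))), -1)), Mul(-2220, Rational(-1, 2122))) = Add(Mul(484, Pow(Add(Rational(-1178, 305), Rational(1084, 1001)), -1)), Rational(1110, 1061)) = Add(Mul(484, Pow(Rational(-848558, 305305), -1)), Rational(1110, 1061)) = Add(Mul(484, Rational(-305305, 848558)), Rational(1110, 1061)) = Add(Rational(-73883810, 424279), Rational(1110, 1061)) = Rational(-77919772720, 450160019)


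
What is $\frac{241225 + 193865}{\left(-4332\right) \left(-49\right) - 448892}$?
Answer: $- \frac{217545}{118312} \approx -1.8387$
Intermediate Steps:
$\frac{241225 + 193865}{\left(-4332\right) \left(-49\right) - 448892} = \frac{435090}{212268 - 448892} = \frac{435090}{-236624} = 435090 \left(- \frac{1}{236624}\right) = - \frac{217545}{118312}$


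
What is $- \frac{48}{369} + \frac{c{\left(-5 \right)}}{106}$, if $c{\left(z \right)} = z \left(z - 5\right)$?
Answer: $\frac{2227}{6519} \approx 0.34162$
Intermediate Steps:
$c{\left(z \right)} = z \left(-5 + z\right)$
$- \frac{48}{369} + \frac{c{\left(-5 \right)}}{106} = - \frac{48}{369} + \frac{\left(-5\right) \left(-5 - 5\right)}{106} = \left(-48\right) \frac{1}{369} + \left(-5\right) \left(-10\right) \frac{1}{106} = - \frac{16}{123} + 50 \cdot \frac{1}{106} = - \frac{16}{123} + \frac{25}{53} = \frac{2227}{6519}$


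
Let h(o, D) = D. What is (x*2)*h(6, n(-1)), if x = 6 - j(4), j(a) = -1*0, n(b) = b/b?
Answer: 12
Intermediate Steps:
n(b) = 1
j(a) = 0
x = 6 (x = 6 - 1*0 = 6 + 0 = 6)
(x*2)*h(6, n(-1)) = (6*2)*1 = 12*1 = 12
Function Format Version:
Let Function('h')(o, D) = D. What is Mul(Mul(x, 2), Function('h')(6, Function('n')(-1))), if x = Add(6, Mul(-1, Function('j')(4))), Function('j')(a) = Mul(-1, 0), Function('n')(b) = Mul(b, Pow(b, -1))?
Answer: 12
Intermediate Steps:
Function('n')(b) = 1
Function('j')(a) = 0
x = 6 (x = Add(6, Mul(-1, 0)) = Add(6, 0) = 6)
Mul(Mul(x, 2), Function('h')(6, Function('n')(-1))) = Mul(Mul(6, 2), 1) = Mul(12, 1) = 12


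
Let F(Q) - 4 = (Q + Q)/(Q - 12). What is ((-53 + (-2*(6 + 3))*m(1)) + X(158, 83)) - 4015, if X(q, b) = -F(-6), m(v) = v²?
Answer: -12272/3 ≈ -4090.7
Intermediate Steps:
F(Q) = 4 + 2*Q/(-12 + Q) (F(Q) = 4 + (Q + Q)/(Q - 12) = 4 + (2*Q)/(-12 + Q) = 4 + 2*Q/(-12 + Q))
X(q, b) = -14/3 (X(q, b) = -6*(-8 - 6)/(-12 - 6) = -6*(-14)/(-18) = -6*(-1)*(-14)/18 = -1*14/3 = -14/3)
((-53 + (-2*(6 + 3))*m(1)) + X(158, 83)) - 4015 = ((-53 - 2*(6 + 3)*1²) - 14/3) - 4015 = ((-53 - 2*9*1) - 14/3) - 4015 = ((-53 - 18*1) - 14/3) - 4015 = ((-53 - 18) - 14/3) - 4015 = (-71 - 14/3) - 4015 = -227/3 - 4015 = -12272/3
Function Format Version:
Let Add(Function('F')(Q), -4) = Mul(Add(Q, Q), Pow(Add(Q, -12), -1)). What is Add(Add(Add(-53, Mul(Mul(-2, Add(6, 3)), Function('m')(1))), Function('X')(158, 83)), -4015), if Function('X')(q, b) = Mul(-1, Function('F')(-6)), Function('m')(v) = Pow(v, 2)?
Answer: Rational(-12272, 3) ≈ -4090.7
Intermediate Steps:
Function('F')(Q) = Add(4, Mul(2, Q, Pow(Add(-12, Q), -1))) (Function('F')(Q) = Add(4, Mul(Add(Q, Q), Pow(Add(Q, -12), -1))) = Add(4, Mul(Mul(2, Q), Pow(Add(-12, Q), -1))) = Add(4, Mul(2, Q, Pow(Add(-12, Q), -1))))
Function('X')(q, b) = Rational(-14, 3) (Function('X')(q, b) = Mul(-1, Mul(6, Pow(Add(-12, -6), -1), Add(-8, -6))) = Mul(-1, Mul(6, Pow(-18, -1), -14)) = Mul(-1, Mul(6, Rational(-1, 18), -14)) = Mul(-1, Rational(14, 3)) = Rational(-14, 3))
Add(Add(Add(-53, Mul(Mul(-2, Add(6, 3)), Function('m')(1))), Function('X')(158, 83)), -4015) = Add(Add(Add(-53, Mul(Mul(-2, Add(6, 3)), Pow(1, 2))), Rational(-14, 3)), -4015) = Add(Add(Add(-53, Mul(Mul(-2, 9), 1)), Rational(-14, 3)), -4015) = Add(Add(Add(-53, Mul(-18, 1)), Rational(-14, 3)), -4015) = Add(Add(Add(-53, -18), Rational(-14, 3)), -4015) = Add(Add(-71, Rational(-14, 3)), -4015) = Add(Rational(-227, 3), -4015) = Rational(-12272, 3)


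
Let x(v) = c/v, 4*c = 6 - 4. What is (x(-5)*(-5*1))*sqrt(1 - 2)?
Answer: I/2 ≈ 0.5*I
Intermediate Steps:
c = 1/2 (c = (6 - 4)/4 = (1/4)*2 = 1/2 ≈ 0.50000)
x(v) = 1/(2*v)
(x(-5)*(-5*1))*sqrt(1 - 2) = (((1/2)/(-5))*(-5*1))*sqrt(1 - 2) = (((1/2)*(-1/5))*(-5))*sqrt(-1) = (-1/10*(-5))*I = I/2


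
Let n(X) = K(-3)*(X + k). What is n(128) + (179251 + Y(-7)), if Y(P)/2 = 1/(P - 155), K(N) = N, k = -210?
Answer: 14539256/81 ≈ 1.7950e+5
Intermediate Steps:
Y(P) = 2/(-155 + P) (Y(P) = 2/(P - 155) = 2/(-155 + P))
n(X) = 630 - 3*X (n(X) = -3*(X - 210) = -3*(-210 + X) = 630 - 3*X)
n(128) + (179251 + Y(-7)) = (630 - 3*128) + (179251 + 2/(-155 - 7)) = (630 - 384) + (179251 + 2/(-162)) = 246 + (179251 + 2*(-1/162)) = 246 + (179251 - 1/81) = 246 + 14519330/81 = 14539256/81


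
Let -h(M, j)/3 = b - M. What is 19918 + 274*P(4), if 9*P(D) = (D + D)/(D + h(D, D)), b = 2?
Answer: 897406/45 ≈ 19942.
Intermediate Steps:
h(M, j) = -6 + 3*M (h(M, j) = -3*(2 - M) = -6 + 3*M)
P(D) = 2*D/(9*(-6 + 4*D)) (P(D) = ((D + D)/(D + (-6 + 3*D)))/9 = ((2*D)/(-6 + 4*D))/9 = (2*D/(-6 + 4*D))/9 = 2*D/(9*(-6 + 4*D)))
19918 + 274*P(4) = 19918 + 274*((1/9)*4/(-3 + 2*4)) = 19918 + 274*((1/9)*4/(-3 + 8)) = 19918 + 274*((1/9)*4/5) = 19918 + 274*((1/9)*4*(1/5)) = 19918 + 274*(4/45) = 19918 + 1096/45 = 897406/45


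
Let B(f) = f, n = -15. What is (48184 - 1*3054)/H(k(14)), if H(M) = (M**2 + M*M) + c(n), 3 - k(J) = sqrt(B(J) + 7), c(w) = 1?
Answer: 2752930/697 + 541560*sqrt(21)/697 ≈ 7510.3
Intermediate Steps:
k(J) = 3 - sqrt(7 + J) (k(J) = 3 - sqrt(J + 7) = 3 - sqrt(7 + J))
H(M) = 1 + 2*M**2 (H(M) = (M**2 + M*M) + 1 = (M**2 + M**2) + 1 = 2*M**2 + 1 = 1 + 2*M**2)
(48184 - 1*3054)/H(k(14)) = (48184 - 1*3054)/(1 + 2*(3 - sqrt(7 + 14))**2) = (48184 - 3054)/(1 + 2*(3 - sqrt(21))**2) = 45130/(1 + 2*(3 - sqrt(21))**2)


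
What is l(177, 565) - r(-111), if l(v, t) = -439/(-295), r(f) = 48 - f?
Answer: -46466/295 ≈ -157.51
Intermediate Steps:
l(v, t) = 439/295 (l(v, t) = -439*(-1/295) = 439/295)
l(177, 565) - r(-111) = 439/295 - (48 - 1*(-111)) = 439/295 - (48 + 111) = 439/295 - 1*159 = 439/295 - 159 = -46466/295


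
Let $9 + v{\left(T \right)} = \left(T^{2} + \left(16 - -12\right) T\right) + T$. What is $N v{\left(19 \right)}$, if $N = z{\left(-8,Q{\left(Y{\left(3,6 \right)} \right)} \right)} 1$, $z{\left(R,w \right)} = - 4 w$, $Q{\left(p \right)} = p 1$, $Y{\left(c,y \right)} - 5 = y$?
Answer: $-39732$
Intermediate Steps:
$Y{\left(c,y \right)} = 5 + y$
$Q{\left(p \right)} = p$
$N = -44$ ($N = - 4 \left(5 + 6\right) 1 = \left(-4\right) 11 \cdot 1 = \left(-44\right) 1 = -44$)
$v{\left(T \right)} = -9 + T^{2} + 29 T$ ($v{\left(T \right)} = -9 + \left(\left(T^{2} + \left(16 - -12\right) T\right) + T\right) = -9 + \left(\left(T^{2} + \left(16 + 12\right) T\right) + T\right) = -9 + \left(\left(T^{2} + 28 T\right) + T\right) = -9 + \left(T^{2} + 29 T\right) = -9 + T^{2} + 29 T$)
$N v{\left(19 \right)} = - 44 \left(-9 + 19^{2} + 29 \cdot 19\right) = - 44 \left(-9 + 361 + 551\right) = \left(-44\right) 903 = -39732$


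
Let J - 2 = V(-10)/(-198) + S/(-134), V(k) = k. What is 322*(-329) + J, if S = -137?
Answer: -1405332743/13266 ≈ -1.0593e+5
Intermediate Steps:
J = 40765/13266 (J = 2 + (-10/(-198) - 137/(-134)) = 2 + (-10*(-1/198) - 137*(-1/134)) = 2 + (5/99 + 137/134) = 2 + 14233/13266 = 40765/13266 ≈ 3.0729)
322*(-329) + J = 322*(-329) + 40765/13266 = -105938 + 40765/13266 = -1405332743/13266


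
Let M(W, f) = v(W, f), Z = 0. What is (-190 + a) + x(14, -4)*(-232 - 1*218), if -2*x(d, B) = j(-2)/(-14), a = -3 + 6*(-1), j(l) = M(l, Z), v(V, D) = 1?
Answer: -3011/14 ≈ -215.07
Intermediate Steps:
M(W, f) = 1
j(l) = 1
a = -9 (a = -3 - 6 = -9)
x(d, B) = 1/28 (x(d, B) = -1/(2*(-14)) = -(-1)/(2*14) = -½*(-1/14) = 1/28)
(-190 + a) + x(14, -4)*(-232 - 1*218) = (-190 - 9) + (-232 - 1*218)/28 = -199 + (-232 - 218)/28 = -199 + (1/28)*(-450) = -199 - 225/14 = -3011/14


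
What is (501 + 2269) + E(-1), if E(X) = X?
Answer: 2769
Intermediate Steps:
(501 + 2269) + E(-1) = (501 + 2269) - 1 = 2770 - 1 = 2769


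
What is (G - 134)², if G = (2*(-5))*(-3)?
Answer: 10816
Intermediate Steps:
G = 30 (G = -10*(-3) = 30)
(G - 134)² = (30 - 134)² = (-104)² = 10816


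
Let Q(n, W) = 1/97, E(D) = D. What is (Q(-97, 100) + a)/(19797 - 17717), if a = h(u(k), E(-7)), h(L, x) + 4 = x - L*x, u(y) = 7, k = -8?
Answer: 3687/201760 ≈ 0.018274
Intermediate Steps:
Q(n, W) = 1/97
h(L, x) = -4 + x - L*x (h(L, x) = -4 + (x - L*x) = -4 + x - L*x)
a = 38 (a = -4 - 7 - 1*7*(-7) = -4 - 7 + 49 = 38)
(Q(-97, 100) + a)/(19797 - 17717) = (1/97 + 38)/(19797 - 17717) = (3687/97)/2080 = (3687/97)*(1/2080) = 3687/201760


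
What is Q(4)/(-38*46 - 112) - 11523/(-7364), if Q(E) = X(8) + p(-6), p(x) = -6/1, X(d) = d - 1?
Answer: 2678177/1712130 ≈ 1.5642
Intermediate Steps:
X(d) = -1 + d
p(x) = -6 (p(x) = -6*1 = -6)
Q(E) = 1 (Q(E) = (-1 + 8) - 6 = 7 - 6 = 1)
Q(4)/(-38*46 - 112) - 11523/(-7364) = 1/(-38*46 - 112) - 11523/(-7364) = 1/(-1748 - 112) - 11523*(-1/7364) = 1/(-1860) + 11523/7364 = 1*(-1/1860) + 11523/7364 = -1/1860 + 11523/7364 = 2678177/1712130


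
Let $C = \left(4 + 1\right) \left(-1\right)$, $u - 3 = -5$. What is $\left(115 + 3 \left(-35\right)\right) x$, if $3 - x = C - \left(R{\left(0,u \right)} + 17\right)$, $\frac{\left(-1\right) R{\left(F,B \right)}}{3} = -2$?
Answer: $310$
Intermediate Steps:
$u = -2$ ($u = 3 - 5 = -2$)
$R{\left(F,B \right)} = 6$ ($R{\left(F,B \right)} = \left(-3\right) \left(-2\right) = 6$)
$C = -5$ ($C = 5 \left(-1\right) = -5$)
$x = 31$ ($x = 3 - \left(-5 - \left(6 + 17\right)\right) = 3 - \left(-5 - 23\right) = 3 - -28 = 3 + 28 = 31$)
$\left(115 + 3 \left(-35\right)\right) x = \left(115 + 3 \left(-35\right)\right) 31 = \left(115 - 105\right) 31 = 10 \cdot 31 = 310$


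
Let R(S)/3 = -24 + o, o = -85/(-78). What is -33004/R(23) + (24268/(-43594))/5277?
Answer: 98701476486518/205545688203 ≈ 480.19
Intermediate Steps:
o = 85/78 (o = -85*(-1/78) = 85/78 ≈ 1.0897)
R(S) = -1787/26 (R(S) = 3*(-24 + 85/78) = 3*(-1787/78) = -1787/26)
-33004/R(23) + (24268/(-43594))/5277 = -33004/(-1787/26) + (24268/(-43594))/5277 = -33004*(-26/1787) + (24268*(-1/43594))*(1/5277) = 858104/1787 - 12134/21797*1/5277 = 858104/1787 - 12134/115022769 = 98701476486518/205545688203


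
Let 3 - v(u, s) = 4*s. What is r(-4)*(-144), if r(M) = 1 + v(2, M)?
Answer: -2880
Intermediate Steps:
v(u, s) = 3 - 4*s
r(M) = 4 - 4*M (r(M) = 1 + (3 - 4*M) = 4 - 4*M)
r(-4)*(-144) = (4 - 4*(-4))*(-144) = (4 + 16)*(-144) = 20*(-144) = -2880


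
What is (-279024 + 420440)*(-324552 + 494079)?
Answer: 23973830232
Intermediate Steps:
(-279024 + 420440)*(-324552 + 494079) = 141416*169527 = 23973830232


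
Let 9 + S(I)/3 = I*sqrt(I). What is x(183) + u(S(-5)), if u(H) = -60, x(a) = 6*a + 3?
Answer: 1041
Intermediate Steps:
S(I) = -27 + 3*I**(3/2) (S(I) = -27 + 3*(I*sqrt(I)) = -27 + 3*I**(3/2))
x(a) = 3 + 6*a
x(183) + u(S(-5)) = (3 + 6*183) - 60 = (3 + 1098) - 60 = 1101 - 60 = 1041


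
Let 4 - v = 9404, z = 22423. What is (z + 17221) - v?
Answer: 49044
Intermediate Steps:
v = -9400 (v = 4 - 1*9404 = 4 - 9404 = -9400)
(z + 17221) - v = (22423 + 17221) - 1*(-9400) = 39644 + 9400 = 49044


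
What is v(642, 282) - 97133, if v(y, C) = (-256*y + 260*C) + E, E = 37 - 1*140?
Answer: -188268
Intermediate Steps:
E = -103 (E = 37 - 140 = -103)
v(y, C) = -103 - 256*y + 260*C (v(y, C) = (-256*y + 260*C) - 103 = -103 - 256*y + 260*C)
v(642, 282) - 97133 = (-103 - 256*642 + 260*282) - 97133 = (-103 - 164352 + 73320) - 97133 = -91135 - 97133 = -188268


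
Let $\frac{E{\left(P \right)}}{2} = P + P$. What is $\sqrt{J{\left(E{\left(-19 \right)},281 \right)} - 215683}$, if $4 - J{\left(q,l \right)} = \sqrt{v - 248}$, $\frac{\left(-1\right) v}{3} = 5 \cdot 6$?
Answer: $\sqrt{-215679 - 13 i \sqrt{2}} \approx 0.02 - 464.41 i$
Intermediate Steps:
$E{\left(P \right)} = 4 P$ ($E{\left(P \right)} = 2 \left(P + P\right) = 2 \cdot 2 P = 4 P$)
$v = -90$ ($v = - 3 \cdot 5 \cdot 6 = \left(-3\right) 30 = -90$)
$J{\left(q,l \right)} = 4 - 13 i \sqrt{2}$ ($J{\left(q,l \right)} = 4 - \sqrt{-90 - 248} = 4 - \sqrt{-338} = 4 - 13 i \sqrt{2}$)
$\sqrt{J{\left(E{\left(-19 \right)},281 \right)} - 215683} = \sqrt{\left(4 - 13 i \sqrt{2}\right) - 215683} = \sqrt{-215679 - 13 i \sqrt{2}}$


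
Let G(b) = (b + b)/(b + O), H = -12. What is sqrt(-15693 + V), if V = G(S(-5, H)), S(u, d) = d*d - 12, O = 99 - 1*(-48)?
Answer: I*sqrt(135720573)/93 ≈ 125.27*I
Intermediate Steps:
O = 147 (O = 99 + 48 = 147)
S(u, d) = -12 + d**2 (S(u, d) = d**2 - 12 = -12 + d**2)
G(b) = 2*b/(147 + b) (G(b) = (b + b)/(b + 147) = (2*b)/(147 + b) = 2*b/(147 + b))
V = 88/93 (V = 2*(-12 + (-12)**2)/(147 + (-12 + (-12)**2)) = 2*(-12 + 144)/(147 + (-12 + 144)) = 2*132/(147 + 132) = 2*132/279 = 2*132*(1/279) = 88/93 ≈ 0.94624)
sqrt(-15693 + V) = sqrt(-15693 + 88/93) = sqrt(-1459361/93) = I*sqrt(135720573)/93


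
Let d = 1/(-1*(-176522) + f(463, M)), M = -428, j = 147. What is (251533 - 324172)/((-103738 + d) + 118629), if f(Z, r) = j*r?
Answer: -1178889462/241672421 ≈ -4.8780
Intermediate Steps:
f(Z, r) = 147*r
d = 1/113606 (d = 1/(-1*(-176522) + 147*(-428)) = 1/(176522 - 62916) = 1/113606 ≈ 8.8024e-6)
(251533 - 324172)/((-103738 + d) + 118629) = (251533 - 324172)/((-103738 + 1/113606) + 118629) = -72639/(-11785259227/113606 + 118629) = -72639/1691706947/113606 = -72639*113606/1691706947 = -1178889462/241672421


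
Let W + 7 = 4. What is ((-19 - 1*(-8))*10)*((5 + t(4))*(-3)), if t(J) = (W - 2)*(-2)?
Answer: 4950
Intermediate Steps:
W = -3 (W = -7 + 4 = -3)
t(J) = 10 (t(J) = (-3 - 2)*(-2) = -5*(-2) = 10)
((-19 - 1*(-8))*10)*((5 + t(4))*(-3)) = ((-19 - 1*(-8))*10)*((5 + 10)*(-3)) = ((-19 + 8)*10)*(15*(-3)) = -11*10*(-45) = -110*(-45) = 4950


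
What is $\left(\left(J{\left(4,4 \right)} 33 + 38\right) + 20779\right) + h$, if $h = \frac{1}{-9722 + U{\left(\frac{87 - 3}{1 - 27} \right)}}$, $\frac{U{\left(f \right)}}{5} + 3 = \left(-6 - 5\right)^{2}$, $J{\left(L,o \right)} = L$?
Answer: $\frac{191306267}{9132} \approx 20949.0$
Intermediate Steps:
$U{\left(f \right)} = 590$ ($U{\left(f \right)} = -15 + 5 \left(-6 - 5\right)^{2} = -15 + 5 \left(-11\right)^{2} = -15 + 5 \cdot 121 = -15 + 605 = 590$)
$h = - \frac{1}{9132}$ ($h = \frac{1}{-9722 + 590} = \frac{1}{-9132} = - \frac{1}{9132} \approx -0.00010951$)
$\left(\left(J{\left(4,4 \right)} 33 + 38\right) + 20779\right) + h = \left(\left(4 \cdot 33 + 38\right) + 20779\right) - \frac{1}{9132} = \left(\left(132 + 38\right) + 20779\right) - \frac{1}{9132} = \left(170 + 20779\right) - \frac{1}{9132} = 20949 - \frac{1}{9132} = \frac{191306267}{9132}$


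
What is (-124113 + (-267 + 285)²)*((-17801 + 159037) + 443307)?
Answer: -72359993427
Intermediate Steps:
(-124113 + (-267 + 285)²)*((-17801 + 159037) + 443307) = (-124113 + 18²)*(141236 + 443307) = (-124113 + 324)*584543 = -123789*584543 = -72359993427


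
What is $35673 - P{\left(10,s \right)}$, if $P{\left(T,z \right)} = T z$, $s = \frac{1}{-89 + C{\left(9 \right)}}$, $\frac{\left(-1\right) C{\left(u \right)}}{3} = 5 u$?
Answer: $\frac{3995381}{112} \approx 35673.0$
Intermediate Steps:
$C{\left(u \right)} = - 15 u$ ($C{\left(u \right)} = - 3 \cdot 5 u = - 15 u$)
$s = - \frac{1}{224}$ ($s = \frac{1}{-89 - 135} = \frac{1}{-224} = - \frac{1}{224} \approx -0.0044643$)
$35673 - P{\left(10,s \right)} = 35673 - 10 \left(- \frac{1}{224}\right) = 35673 - - \frac{5}{112} = 35673 + \frac{5}{112} = \frac{3995381}{112}$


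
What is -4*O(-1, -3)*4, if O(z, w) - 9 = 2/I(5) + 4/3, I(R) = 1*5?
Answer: -2576/15 ≈ -171.73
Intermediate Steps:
I(R) = 5
O(z, w) = 161/15 (O(z, w) = 9 + (2/5 + 4/3) = 9 + 26/15 = 161/15)
-4*O(-1, -3)*4 = -4*161/15*4 = -644/15*4 = -2576/15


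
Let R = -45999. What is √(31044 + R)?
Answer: I*√14955 ≈ 122.29*I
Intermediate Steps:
√(31044 + R) = √(31044 - 45999) = √(-14955) = I*√14955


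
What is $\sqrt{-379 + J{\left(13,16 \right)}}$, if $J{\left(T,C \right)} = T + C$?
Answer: $5 i \sqrt{14} \approx 18.708 i$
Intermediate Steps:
$J{\left(T,C \right)} = C + T$
$\sqrt{-379 + J{\left(13,16 \right)}} = \sqrt{-379 + \left(16 + 13\right)} = \sqrt{-379 + 29} = \sqrt{-350} = 5 i \sqrt{14}$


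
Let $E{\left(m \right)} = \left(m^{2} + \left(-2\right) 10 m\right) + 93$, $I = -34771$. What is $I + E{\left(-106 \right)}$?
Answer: $-21322$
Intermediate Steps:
$E{\left(m \right)} = 93 + m^{2} - 20 m$ ($E{\left(m \right)} = \left(m^{2} - 20 m\right) + 93 = 93 + m^{2} - 20 m$)
$I + E{\left(-106 \right)} = -34771 + \left(93 + \left(-106\right)^{2} - -2120\right) = -34771 + \left(93 + 11236 + 2120\right) = -34771 + 13449 = -21322$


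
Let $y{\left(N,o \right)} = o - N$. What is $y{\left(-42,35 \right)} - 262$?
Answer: $-185$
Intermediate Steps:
$y{\left(-42,35 \right)} - 262 = \left(35 - -42\right) - 262 = \left(35 + 42\right) - 262 = 77 - 262 = -185$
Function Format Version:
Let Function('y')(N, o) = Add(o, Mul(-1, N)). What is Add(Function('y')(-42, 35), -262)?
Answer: -185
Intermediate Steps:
Add(Function('y')(-42, 35), -262) = Add(Add(35, Mul(-1, -42)), -262) = Add(Add(35, 42), -262) = Add(77, -262) = -185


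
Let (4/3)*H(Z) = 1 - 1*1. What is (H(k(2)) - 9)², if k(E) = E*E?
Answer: 81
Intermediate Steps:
k(E) = E²
H(Z) = 0 (H(Z) = 3*(1 - 1*1)/4 = 3*(1 - 1)/4 = (¾)*0 = 0)
(H(k(2)) - 9)² = (0 - 9)² = (-9)² = 81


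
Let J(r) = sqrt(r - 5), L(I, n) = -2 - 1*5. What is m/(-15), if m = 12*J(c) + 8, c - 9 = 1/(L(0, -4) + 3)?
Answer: -8/15 - 2*sqrt(15)/5 ≈ -2.0825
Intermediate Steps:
L(I, n) = -7 (L(I, n) = -2 - 5 = -7)
c = 35/4 (c = 9 + 1/(-7 + 3) = 9 + 1/(-4) = 9 - 1/4 = 35/4 ≈ 8.7500)
J(r) = sqrt(-5 + r)
m = 8 + 6*sqrt(15) (m = 12*sqrt(-5 + 35/4) + 8 = 12*sqrt(15/4) + 8 = 12*(sqrt(15)/2) + 8 = 6*sqrt(15) + 8 = 8 + 6*sqrt(15) ≈ 31.238)
m/(-15) = (8 + 6*sqrt(15))/(-15) = -(8 + 6*sqrt(15))/15 = -8/15 - 2*sqrt(15)/5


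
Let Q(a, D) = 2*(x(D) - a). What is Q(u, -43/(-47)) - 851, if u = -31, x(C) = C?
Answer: -36997/47 ≈ -787.17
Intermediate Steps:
Q(a, D) = -2*a + 2*D (Q(a, D) = 2*(D - a) = -2*a + 2*D)
Q(u, -43/(-47)) - 851 = (-2*(-31) + 2*(-43/(-47))) - 851 = (62 + 2*(-43*(-1)/47)) - 851 = (62 + 2*(-1*(-43/47))) - 851 = (62 + 2*(43/47)) - 851 = (62 + 86/47) - 851 = 3000/47 - 851 = -36997/47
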